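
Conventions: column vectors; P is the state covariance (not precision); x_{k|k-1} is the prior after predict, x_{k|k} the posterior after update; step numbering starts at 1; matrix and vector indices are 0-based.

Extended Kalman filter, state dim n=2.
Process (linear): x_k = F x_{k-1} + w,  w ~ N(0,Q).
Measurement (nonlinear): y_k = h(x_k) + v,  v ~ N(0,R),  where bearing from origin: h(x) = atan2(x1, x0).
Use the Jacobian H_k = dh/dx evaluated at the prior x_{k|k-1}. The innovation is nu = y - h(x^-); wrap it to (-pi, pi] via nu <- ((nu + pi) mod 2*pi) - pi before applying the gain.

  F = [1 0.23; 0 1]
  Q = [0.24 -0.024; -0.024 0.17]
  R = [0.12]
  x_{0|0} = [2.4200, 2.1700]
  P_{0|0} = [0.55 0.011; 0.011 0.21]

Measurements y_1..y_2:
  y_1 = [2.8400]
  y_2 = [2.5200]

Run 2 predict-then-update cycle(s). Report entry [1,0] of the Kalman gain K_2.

step 1: x^-=[2.9191, 2.1700]  P^-=[0.8062 0.0353; 0.0353 0.3800]  H_jac=[-0.1640 0.2206]  S=[0.1576]  K=[-0.7894; 0.4952]  nu=[2.2007]  x^+=[1.1818, 3.2597]  P^+=[0.7079 0.0969; 0.0969 0.3414]
step 2: x^-=[1.9315, 3.2597]  P^-=[1.0106 0.1514; 0.1514 0.5114]  H_jac=[-0.2271 0.1345]  S=[0.1721]  K=[-1.2149; 0.2000]  nu=[1.4841]  x^+=[0.1285, 3.5565]  P^+=[0.7566 0.1932; 0.1932 0.5045]

K[1,0] = 0.2000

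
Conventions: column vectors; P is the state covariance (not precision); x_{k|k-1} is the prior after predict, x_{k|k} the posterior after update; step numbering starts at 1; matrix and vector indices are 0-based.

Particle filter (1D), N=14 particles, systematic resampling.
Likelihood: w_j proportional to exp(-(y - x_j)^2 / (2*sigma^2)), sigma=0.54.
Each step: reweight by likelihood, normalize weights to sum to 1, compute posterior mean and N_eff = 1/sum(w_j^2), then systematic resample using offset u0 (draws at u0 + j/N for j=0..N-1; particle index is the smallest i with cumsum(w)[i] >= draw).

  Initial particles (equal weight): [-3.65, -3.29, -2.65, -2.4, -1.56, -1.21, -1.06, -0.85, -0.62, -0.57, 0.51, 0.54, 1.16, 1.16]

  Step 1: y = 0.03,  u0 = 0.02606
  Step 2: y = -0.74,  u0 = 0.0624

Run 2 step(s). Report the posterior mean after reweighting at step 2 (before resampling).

post_mean = -0.6328

step 1: w=[0.0000, 0.0000, 0.0000, 0.0000, 0.0043, 0.0235, 0.0429, 0.0871, 0.1593, 0.1773, 0.2214, 0.2105, 0.0368, 0.0368]  mean=-0.0426  Neff=6.1402  idx=[5, 7, 8, 8, 8, 9, 9, 10, 10, 10, 11, 11, 11, 12]
step 2: w=[0.0995, 0.1423, 0.1417, 0.1417, 0.1417, 0.1383, 0.1383, 0.0100, 0.0100, 0.0100, 0.0088, 0.0088, 0.0088, 0.0003]  mean=-0.6328  Neff=7.7411  idx=[0, 1, 1, 2, 2, 3, 3, 4, 4, 5, 5, 6, 6, 12]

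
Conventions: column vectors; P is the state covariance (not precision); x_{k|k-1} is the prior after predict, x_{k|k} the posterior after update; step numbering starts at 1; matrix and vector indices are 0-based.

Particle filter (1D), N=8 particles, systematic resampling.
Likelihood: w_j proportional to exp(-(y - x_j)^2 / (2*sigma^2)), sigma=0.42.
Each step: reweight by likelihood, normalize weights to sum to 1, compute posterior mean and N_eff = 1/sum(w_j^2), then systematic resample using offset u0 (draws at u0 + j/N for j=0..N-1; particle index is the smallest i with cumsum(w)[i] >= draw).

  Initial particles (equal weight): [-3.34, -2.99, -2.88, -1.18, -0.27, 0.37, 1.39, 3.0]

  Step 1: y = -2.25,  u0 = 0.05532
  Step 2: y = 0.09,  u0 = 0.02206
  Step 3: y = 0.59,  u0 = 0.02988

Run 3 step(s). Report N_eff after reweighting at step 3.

step 1: w=[0.0565, 0.3473, 0.5323, 0.0639, 0.0000, 0.0000, 0.0000, 0.0000]  mean=-2.8355  Neff=2.4318  idx=[0, 1, 1, 2, 2, 2, 2, 2]
step 2: w=[0.0000, 0.0286, 0.0286, 0.1886, 0.1886, 0.1886, 0.1886, 0.1886]  mean=-2.8863  Neff=5.5741  idx=[1, 3, 4, 4, 5, 6, 6, 7]
step 3: w=[0.0156, 0.1406, 0.1406, 0.1406, 0.1406, 0.1406, 0.1406, 0.1406]  mean=-2.8817  Neff=7.2111  idx=[1, 1, 2, 3, 4, 5, 6, 7]

N_eff = 7.2111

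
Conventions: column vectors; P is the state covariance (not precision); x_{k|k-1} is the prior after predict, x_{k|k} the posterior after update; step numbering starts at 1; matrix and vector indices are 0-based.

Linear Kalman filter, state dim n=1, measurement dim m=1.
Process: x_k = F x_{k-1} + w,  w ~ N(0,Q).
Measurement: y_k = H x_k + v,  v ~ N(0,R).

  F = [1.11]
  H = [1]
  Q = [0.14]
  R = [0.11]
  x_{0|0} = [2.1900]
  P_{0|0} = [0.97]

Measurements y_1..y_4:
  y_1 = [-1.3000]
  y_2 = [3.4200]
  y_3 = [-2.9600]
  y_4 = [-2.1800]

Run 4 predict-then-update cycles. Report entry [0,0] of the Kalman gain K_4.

K[0,0] = 0.6788

step 1: x^-=[2.4309]  P^-=[1.3351]  S=[1.4451]  K=[0.9239]  nu=[-3.7309]  x^+=[-1.0160]  P^+=[0.1016]
step 2: x^-=[-1.1278]  P^-=[0.2652]  S=[0.3752]  K=[0.7068]  nu=[4.5478]  x^+=[2.0867]  P^+=[0.0778]
step 3: x^-=[2.3163]  P^-=[0.2358]  S=[0.3458]  K=[0.6819]  nu=[-5.2763]  x^+=[-1.2816]  P^+=[0.0750]
step 4: x^-=[-1.4226]  P^-=[0.2324]  S=[0.3424]  K=[0.6788]  nu=[-0.7574]  x^+=[-1.9367]  P^+=[0.0747]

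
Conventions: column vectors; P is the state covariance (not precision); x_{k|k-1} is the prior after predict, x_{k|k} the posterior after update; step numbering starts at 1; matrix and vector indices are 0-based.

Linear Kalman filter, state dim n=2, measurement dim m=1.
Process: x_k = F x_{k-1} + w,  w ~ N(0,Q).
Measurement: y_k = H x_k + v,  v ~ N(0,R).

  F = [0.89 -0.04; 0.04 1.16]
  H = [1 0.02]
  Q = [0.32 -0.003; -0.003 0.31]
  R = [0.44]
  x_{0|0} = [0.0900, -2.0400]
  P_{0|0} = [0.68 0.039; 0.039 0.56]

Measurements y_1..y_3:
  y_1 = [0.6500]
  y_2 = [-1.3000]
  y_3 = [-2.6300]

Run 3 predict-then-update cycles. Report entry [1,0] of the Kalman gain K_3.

K[1,0] = -0.0652

step 1: x^-=[0.1617, -2.3628]  P^-=[0.8567 0.0354; 0.0354 1.0682]  S=[1.2986]  K=[0.6603; 0.0437]  nu=[0.5356]  x^+=[0.5153, -2.3394]  P^+=[0.2906 -0.0021; -0.0021 1.0658]
step 2: x^-=[0.5522, -2.6931]  P^-=[0.5520 -0.0442; -0.0442 1.7444]  S=[0.9909]  K=[0.5562; -0.0094]  nu=[-1.7984]  x^+=[-0.4480, -2.6761]  P^+=[0.2455 -0.0390; -0.0390 1.7443]
step 3: x^-=[-0.2917, -3.1222]  P^-=[0.5200 -0.1154; -0.1154 2.6539]  S=[0.9565]  K=[0.5413; -0.0652]  nu=[-2.2759]  x^+=[-1.5236, -2.9738]  P^+=[0.2398 -0.0817; -0.0817 2.6498]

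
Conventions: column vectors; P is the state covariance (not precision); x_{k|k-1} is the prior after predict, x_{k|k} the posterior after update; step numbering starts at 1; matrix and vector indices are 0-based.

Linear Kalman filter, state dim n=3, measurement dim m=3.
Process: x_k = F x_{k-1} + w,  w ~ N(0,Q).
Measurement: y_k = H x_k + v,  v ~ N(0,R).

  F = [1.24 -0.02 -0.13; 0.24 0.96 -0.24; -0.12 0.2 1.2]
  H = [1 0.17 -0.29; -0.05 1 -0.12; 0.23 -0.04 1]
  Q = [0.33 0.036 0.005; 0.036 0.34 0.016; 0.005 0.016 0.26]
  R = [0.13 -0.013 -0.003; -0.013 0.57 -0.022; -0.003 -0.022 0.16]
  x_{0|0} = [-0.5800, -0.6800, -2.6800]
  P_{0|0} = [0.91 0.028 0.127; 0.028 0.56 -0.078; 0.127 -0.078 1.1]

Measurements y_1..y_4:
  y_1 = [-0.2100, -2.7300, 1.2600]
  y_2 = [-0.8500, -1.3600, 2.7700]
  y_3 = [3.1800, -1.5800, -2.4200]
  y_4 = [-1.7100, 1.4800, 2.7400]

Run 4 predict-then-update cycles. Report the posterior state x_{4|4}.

step 1: x^-=[-0.3572, -0.1488, -3.2824]  P^-=[1.7053 0.3312 -0.1024; 0.3312 1.0061 -0.2672; -0.1024 -0.2672 1.8041]  S=[2.2144 0.5577 -0.2852; 0.5577 1.6361 -0.4821; -0.2852 -0.4821 2.0242]  K=[0.8559 -0.0625 0.2424; 0.1170 0.5976 0.0446; -0.1993 0.0300 0.8640]  nu=[-0.7794, -2.9929, 4.6186]  x^+=[0.2821, -1.8229, 0.7737]  P^+=[0.1213 -0.0451 0.0079; -0.0451 0.3380 0.0175; 0.0079 0.0175 0.1371]
step 2: x^-=[0.2857, -1.8680, 0.5300]  P^-=[0.5187 0.0118 -0.0361; 0.0118 0.6366 0.0628; -0.0361 0.0628 0.4809]  S=[0.7263 0.0820 -0.0498; 0.0820 1.1982 -0.0425; -0.0498 -0.0425 0.6476]  K=[0.7498 -0.0531 0.1819; 0.0882 0.5222 0.1029; -0.1830 0.0436 0.7148]  nu=[-0.6644, 0.5859, 2.0995]  x^+=[0.1384, -1.4047, 2.1779]  P^+=[0.1049 -0.0385 0.0024; -0.0385 0.2953 0.0254; 0.0024 0.0254 0.1144]
step 3: x^-=[-0.0834, -1.8380, 2.3159]  P^-=[0.4945 0.0157 -0.0370; 0.0157 0.5951 0.0681; -0.0370 0.0681 0.4514]  S=[0.6998 0.0774 -0.0464; 0.0774 1.1545 -0.0308; -0.0464 -0.0308 0.6158]  K=[0.7430 -0.0491 0.1772; 0.0902 0.5046 0.1097; -0.1817 0.0446 0.7034]  nu=[4.2475, 0.5317, -4.7903]  x^+=[2.1979, -1.7124, -1.8016]  P^+=[0.1034 -0.0362 0.0020; -0.0362 0.2853 0.0259; 0.0020 0.0259 0.1127]
step 4: x^-=[2.9938, -0.6840, -2.7681]  P^-=[0.4923 0.0182 -0.0365; 0.0182 0.5866 0.0670; -0.0365 0.0670 0.4488]  S=[0.6978 0.0788 -0.0458; 0.0788 1.1459 -0.0306; -0.0458 -0.0306 0.6133]  K=[0.7422 -0.0481 0.1770; 0.0918 0.5007 0.1097; -0.1814 0.0443 0.7024]  nu=[-5.3903, 1.9815, 4.7922]  x^+=[-0.2542, 0.3389, 1.6633]  P^+=[0.1032 -0.0356 0.0020; -0.0356 0.2831 0.0258; 0.0020 0.0258 0.1125]

x_post = [-0.2542, 0.3389, 1.6633]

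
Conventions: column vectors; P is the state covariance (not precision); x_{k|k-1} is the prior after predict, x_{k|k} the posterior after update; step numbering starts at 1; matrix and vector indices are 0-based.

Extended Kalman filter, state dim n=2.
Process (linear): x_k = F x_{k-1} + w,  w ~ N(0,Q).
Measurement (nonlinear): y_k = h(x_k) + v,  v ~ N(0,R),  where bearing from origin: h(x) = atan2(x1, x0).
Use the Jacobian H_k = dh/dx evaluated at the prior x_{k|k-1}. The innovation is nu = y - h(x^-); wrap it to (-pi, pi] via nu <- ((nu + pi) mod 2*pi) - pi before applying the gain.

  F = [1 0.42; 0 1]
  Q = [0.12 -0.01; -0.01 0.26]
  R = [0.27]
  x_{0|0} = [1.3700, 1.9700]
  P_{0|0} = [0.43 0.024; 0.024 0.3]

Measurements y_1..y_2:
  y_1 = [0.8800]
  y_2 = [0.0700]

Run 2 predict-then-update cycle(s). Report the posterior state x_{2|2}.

step 1: x^-=[2.1974, 1.9700]  P^-=[0.6231 0.1400; 0.1400 0.5600]  H_jac=[-0.2262 0.2523]  S=[0.3215]  K=[-0.3285; 0.3409]  nu=[0.1491]  x^+=[2.1484, 2.0208]  P^+=[0.5884 0.1760; 0.1760 0.5226]
step 2: x^-=[2.9972, 2.0208]  P^-=[0.9484 0.3855; 0.3855 0.7826]  H_jac=[-0.1547 0.2294]  S=[0.3065]  K=[-0.1901; 0.3912]  nu=[-0.5232]  x^+=[3.0966, 1.8162]  P^+=[0.9374 0.4083; 0.4083 0.7357]

x_post = [3.0966, 1.8162]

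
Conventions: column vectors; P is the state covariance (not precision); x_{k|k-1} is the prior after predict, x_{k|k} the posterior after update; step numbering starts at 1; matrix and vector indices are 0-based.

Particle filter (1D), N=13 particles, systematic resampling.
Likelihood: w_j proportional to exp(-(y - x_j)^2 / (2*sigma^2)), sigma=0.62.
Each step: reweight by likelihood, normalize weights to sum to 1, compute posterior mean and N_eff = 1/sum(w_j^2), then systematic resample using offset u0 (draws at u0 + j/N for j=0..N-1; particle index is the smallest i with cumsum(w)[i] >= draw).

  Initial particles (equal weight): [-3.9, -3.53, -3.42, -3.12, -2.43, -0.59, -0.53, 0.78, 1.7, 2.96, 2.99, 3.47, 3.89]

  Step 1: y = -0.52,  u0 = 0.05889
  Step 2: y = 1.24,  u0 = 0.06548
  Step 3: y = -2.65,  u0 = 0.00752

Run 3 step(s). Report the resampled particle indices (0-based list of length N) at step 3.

resampled_idx = [0, 0, 0, 0, 0, 0, 0, 0, 1, 1, 1, 1, 1]

step 1: w=[0.0000, 0.0000, 0.0000, 0.0001, 0.0041, 0.4698, 0.4727, 0.0525, 0.0008, 0.0000, 0.0000, 0.0000, 0.0000]  mean=-0.4957  Neff=2.2373  idx=[5, 5, 5, 5, 5, 5, 6, 6, 6, 6, 6, 6, 7]
step 2: w=[0.0137, 0.0137, 0.0137, 0.0137, 0.0137, 0.0137, 0.0181, 0.0181, 0.0181, 0.0181, 0.0181, 0.0181, 0.8093]  mean=0.5253  Neff=1.5196  idx=[4, 9, 12, 12, 12, 12, 12, 12, 12, 12, 12, 12, 12]
step 3: w=[0.5806, 0.4190, 0.0000, 0.0000, 0.0000, 0.0000, 0.0000, 0.0000, 0.0000, 0.0000, 0.0000, 0.0000, 0.0000]  mean=-0.5644  Neff=1.9505  idx=[0, 0, 0, 0, 0, 0, 0, 0, 1, 1, 1, 1, 1]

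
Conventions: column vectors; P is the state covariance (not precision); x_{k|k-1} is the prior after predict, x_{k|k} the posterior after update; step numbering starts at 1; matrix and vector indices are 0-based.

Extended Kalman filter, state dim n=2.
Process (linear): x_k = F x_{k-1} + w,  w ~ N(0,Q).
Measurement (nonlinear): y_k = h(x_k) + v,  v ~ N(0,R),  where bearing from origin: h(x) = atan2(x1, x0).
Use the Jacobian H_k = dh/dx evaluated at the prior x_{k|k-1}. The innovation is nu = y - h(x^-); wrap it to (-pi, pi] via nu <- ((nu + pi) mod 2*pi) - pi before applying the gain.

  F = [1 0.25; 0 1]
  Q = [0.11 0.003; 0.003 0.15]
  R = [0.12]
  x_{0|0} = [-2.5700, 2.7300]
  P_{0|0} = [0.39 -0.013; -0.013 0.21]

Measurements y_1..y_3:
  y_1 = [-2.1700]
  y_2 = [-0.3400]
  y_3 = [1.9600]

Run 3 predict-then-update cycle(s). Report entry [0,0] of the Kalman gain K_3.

K[0,0] = -0.9401

step 1: x^-=[-1.8875, 2.7300]  P^-=[0.5066 0.0425; 0.0425 0.3600]  H_jac=[-0.2478 -0.1713]  S=[0.1653]  K=[-0.8036; -0.4369]  nu=[1.9375]  x^+=[-3.4445, 1.8835]  P^+=[0.3999 -0.0155; -0.0155 0.3284]
step 2: x^-=[-2.9737, 1.8835]  P^-=[0.5226 0.0696; 0.0696 0.4784]  H_jac=[-0.1520 -0.2400]  S=[0.1647]  K=[-0.5837; -0.7613]  nu=[-2.9170]  x^+=[-1.2710, 4.1044]  P^+=[0.4665 -0.0036; -0.0036 0.3830]
step 3: x^-=[-0.2449, 4.1044]  P^-=[0.5986 0.0951; 0.0951 0.5330]  H_jac=[-0.2428 -0.0145]  S=[0.1561]  K=[-0.9401; -0.1974]  nu=[0.3296]  x^+=[-0.5547, 4.0393]  P^+=[0.4607 0.0662; 0.0662 0.5269]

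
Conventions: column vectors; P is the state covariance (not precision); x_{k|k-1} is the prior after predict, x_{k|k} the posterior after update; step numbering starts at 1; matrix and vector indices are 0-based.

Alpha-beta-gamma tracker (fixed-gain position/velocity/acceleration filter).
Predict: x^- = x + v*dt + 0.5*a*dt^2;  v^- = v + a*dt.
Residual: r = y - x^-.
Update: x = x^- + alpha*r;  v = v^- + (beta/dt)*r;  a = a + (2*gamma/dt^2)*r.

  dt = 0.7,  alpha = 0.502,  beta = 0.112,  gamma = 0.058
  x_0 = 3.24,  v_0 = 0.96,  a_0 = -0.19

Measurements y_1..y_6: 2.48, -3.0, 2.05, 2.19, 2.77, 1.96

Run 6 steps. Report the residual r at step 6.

step 1: x_pred=3.8655  r=-1.3855  x^+=3.1700  v^+=0.6053  a^+=-0.5180
step 2: x_pred=3.4668  r=-6.4668  x^+=0.2205  v^+=-0.7919  a^+=-2.0489
step 3: x_pred=-0.8359  r=2.8859  x^+=0.6128  v^+=-1.7644  a^+=-1.3657
step 4: x_pred=-0.9569  r=3.1469  x^+=0.6229  v^+=-2.2169  a^+=-0.6207
step 5: x_pred=-1.0811  r=3.8511  x^+=0.8522  v^+=-2.0353  a^+=0.2909
step 6: x_pred=-0.5012  r=2.4612  x^+=0.7343  v^+=-1.4378  a^+=0.8736

resid = 2.4612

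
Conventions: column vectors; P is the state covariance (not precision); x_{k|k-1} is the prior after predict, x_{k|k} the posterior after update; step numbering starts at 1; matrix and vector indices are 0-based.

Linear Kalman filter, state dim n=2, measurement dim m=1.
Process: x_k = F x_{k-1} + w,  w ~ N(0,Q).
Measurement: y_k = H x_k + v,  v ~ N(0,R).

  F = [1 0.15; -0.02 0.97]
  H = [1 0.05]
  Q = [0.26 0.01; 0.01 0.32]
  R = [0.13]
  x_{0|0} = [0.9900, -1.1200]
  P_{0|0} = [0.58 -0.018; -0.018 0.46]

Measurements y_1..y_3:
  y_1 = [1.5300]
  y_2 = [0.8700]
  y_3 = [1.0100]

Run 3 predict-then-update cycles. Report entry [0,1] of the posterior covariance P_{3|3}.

P_post[0,1] = -0.0086

step 1: x^-=[0.8220, -1.1062]  P^-=[0.8449 0.0479; 0.0479 0.7537]  S=[0.9816]  K=[0.8632; 0.0872]  nu=[0.7633]  x^+=[1.4809, -1.0396]  P^+=[0.1135 -0.0260; -0.0260 0.7463]
step 2: x^-=[1.3249, -1.0381]  P^-=[0.3825 0.0912; 0.0912 1.0232]  S=[0.5242]  K=[0.7384; 0.2716]  nu=[-0.4030]  x^+=[1.0273, -1.1475]  P^+=[0.0967 -0.0139; -0.0139 0.9846]
step 3: x^-=[0.8552, -1.1336]  P^-=[0.3747 0.1379; 0.1379 1.2470]  S=[0.5216]  K=[0.7316; 0.3838]  nu=[0.2115]  x^+=[1.0099, -1.0525]  P^+=[0.0955 -0.0086; -0.0086 1.1701]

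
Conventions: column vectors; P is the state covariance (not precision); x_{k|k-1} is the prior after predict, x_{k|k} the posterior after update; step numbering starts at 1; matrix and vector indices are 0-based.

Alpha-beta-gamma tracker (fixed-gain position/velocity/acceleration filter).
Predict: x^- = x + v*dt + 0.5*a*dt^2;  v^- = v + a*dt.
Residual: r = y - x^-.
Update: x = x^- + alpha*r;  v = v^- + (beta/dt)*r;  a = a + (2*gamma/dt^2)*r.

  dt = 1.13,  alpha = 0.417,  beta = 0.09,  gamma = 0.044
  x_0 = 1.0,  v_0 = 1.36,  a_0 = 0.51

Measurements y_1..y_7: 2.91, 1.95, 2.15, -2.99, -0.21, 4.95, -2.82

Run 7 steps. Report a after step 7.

step 1: x_pred=2.8624  r=0.0476  x^+=2.8823  v^+=1.9401  a^+=0.5133
step 2: x_pred=5.4023  r=-3.4523  x^+=3.9627  v^+=2.2451  a^+=0.2754
step 3: x_pred=6.6755  r=-4.5255  x^+=4.7884  v^+=2.1959  a^+=-0.0365
step 4: x_pred=7.2464  r=-10.2364  x^+=2.9778  v^+=1.3393  a^+=-0.7420
step 5: x_pred=4.0175  r=-4.2275  x^+=2.2546  v^+=0.1642  a^+=-1.0333
step 6: x_pred=1.7804  r=3.1696  x^+=3.1021  v^+=-0.7510  a^+=-0.8149
step 7: x_pred=1.7332  r=-4.5532  x^+=-0.1655  v^+=-2.0345  a^+=-1.1287

a_post = -1.1287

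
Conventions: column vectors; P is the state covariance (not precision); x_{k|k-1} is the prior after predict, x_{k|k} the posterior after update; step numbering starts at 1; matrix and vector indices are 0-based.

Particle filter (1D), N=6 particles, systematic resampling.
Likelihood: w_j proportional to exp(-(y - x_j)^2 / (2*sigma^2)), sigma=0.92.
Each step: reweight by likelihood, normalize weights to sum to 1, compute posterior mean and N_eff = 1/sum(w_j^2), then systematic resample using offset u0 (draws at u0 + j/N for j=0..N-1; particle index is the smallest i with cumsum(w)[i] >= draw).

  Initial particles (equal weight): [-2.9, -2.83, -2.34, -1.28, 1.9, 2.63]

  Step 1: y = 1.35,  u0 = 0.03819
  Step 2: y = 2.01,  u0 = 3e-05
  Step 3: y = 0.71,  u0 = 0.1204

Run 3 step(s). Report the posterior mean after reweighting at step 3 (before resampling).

step 1: w=[0.0000, 0.0000, 0.0003, 0.0136, 0.6781, 0.3080]  mean=2.0802  Neff=1.8024  idx=[4, 4, 4, 4, 5, 5]
step 2: w=[0.1784, 0.1784, 0.1784, 0.1784, 0.1432, 0.1432]  mean=2.1091  Neff=5.9410  idx=[0, 0, 1, 2, 3, 4]
step 3: w=[0.1901, 0.1901, 0.1901, 0.1901, 0.1901, 0.0497]  mean=1.9363  Neff=5.4620  idx=[0, 1, 2, 3, 4, 5]

post_mean = 1.9363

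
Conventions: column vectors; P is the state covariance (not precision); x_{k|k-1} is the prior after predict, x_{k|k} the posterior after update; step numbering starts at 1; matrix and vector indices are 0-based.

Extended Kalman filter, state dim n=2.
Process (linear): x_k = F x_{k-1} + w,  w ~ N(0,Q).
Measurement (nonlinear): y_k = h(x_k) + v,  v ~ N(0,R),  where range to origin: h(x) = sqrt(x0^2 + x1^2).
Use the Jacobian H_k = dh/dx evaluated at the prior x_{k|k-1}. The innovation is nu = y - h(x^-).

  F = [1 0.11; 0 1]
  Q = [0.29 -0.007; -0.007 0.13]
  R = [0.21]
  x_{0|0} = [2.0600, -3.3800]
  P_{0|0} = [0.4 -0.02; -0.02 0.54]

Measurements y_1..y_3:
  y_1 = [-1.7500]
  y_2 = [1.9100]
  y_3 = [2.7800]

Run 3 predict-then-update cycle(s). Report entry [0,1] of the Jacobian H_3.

step 1: x^-=[1.6882, -3.3800]  P^-=[0.6921 0.0324; 0.0324 0.6700]  H_jac=[0.4468 -0.8946]  S=[0.8585]  K=[0.3265; -0.6813]  nu=[-5.5282]  x^+=[-0.1166, 0.3864]  P^+=[0.6006 0.2234; 0.2234 0.2715]
step 2: x^-=[-0.0741, 0.3864]  P^-=[0.9431 0.2462; 0.2462 0.4015]  H_jac=[-0.1883 0.9821]  S=[0.5396]  K=[0.1190; 0.6448]  nu=[1.5166]  x^+=[0.1064, 1.3643]  P^+=[0.9354 0.2048; 0.2048 0.1771]
step 3: x^-=[0.2565, 1.3643]  P^-=[1.2726 0.2173; 0.2173 0.3071]  H_jac=[0.1848 0.9828]  S=[0.6290]  K=[0.7133; 0.5437]  nu=[1.3918]  x^+=[1.2493, 2.1210]  P^+=[0.9526 -0.0267; -0.0267 0.1212]

H_jac[0,1] = 0.9828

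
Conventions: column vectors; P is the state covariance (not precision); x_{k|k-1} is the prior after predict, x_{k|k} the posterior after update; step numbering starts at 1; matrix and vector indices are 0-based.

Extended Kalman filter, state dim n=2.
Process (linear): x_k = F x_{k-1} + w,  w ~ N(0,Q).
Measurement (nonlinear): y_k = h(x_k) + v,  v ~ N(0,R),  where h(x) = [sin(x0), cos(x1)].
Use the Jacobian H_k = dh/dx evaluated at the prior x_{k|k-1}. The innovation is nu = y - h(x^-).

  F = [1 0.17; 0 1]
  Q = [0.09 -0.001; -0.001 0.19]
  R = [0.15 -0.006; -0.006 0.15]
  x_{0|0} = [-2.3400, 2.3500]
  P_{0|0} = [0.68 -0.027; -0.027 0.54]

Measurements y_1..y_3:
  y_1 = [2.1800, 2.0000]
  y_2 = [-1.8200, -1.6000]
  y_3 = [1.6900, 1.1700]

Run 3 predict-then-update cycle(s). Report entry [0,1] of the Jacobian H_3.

H_jac[0,1] = 0.0000

step 1: x^-=[-1.9405, 2.3500]  P^-=[0.7764 0.0638; 0.0638 0.7300]  H_jac=[-0.3613 0.0000; 0.0000 -0.7115]  S=[0.2514 0.0104; 0.0104 0.5195]  K=[-1.1134 -0.0651; -0.0504 -0.9987]  nu=[3.1124, 2.7027]  x^+=[-5.5817, -0.5060]  P^+=[0.4611 0.0043; 0.0043 0.2101]
step 2: x^-=[-5.6677, -0.5060]  P^-=[0.5587 0.0391; 0.0391 0.4001]  H_jac=[0.8165 0.0000; 0.0000 0.4847]  S=[0.5225 0.0095; 0.0095 0.2440]  K=[0.8723 0.0438; 0.0467 0.7930]  nu=[-2.3973, -2.4747]  x^+=[-7.8672, -2.5805]  P^+=[0.1599 0.0027; 0.0027 0.2448]
step 3: x^-=[-8.3059, -2.5805]  P^-=[0.2579 0.0434; 0.0434 0.4348]  H_jac=[-0.4367 0.0000; 0.0000 0.5322]  S=[0.1992 -0.0161; -0.0161 0.2731]  K=[-0.5613 0.0515; -0.0268 0.8456]  nu=[2.5896, 2.0166]  x^+=[-9.6558, -0.9446]  P^+=[0.1935 0.0208; 0.0208 0.2387]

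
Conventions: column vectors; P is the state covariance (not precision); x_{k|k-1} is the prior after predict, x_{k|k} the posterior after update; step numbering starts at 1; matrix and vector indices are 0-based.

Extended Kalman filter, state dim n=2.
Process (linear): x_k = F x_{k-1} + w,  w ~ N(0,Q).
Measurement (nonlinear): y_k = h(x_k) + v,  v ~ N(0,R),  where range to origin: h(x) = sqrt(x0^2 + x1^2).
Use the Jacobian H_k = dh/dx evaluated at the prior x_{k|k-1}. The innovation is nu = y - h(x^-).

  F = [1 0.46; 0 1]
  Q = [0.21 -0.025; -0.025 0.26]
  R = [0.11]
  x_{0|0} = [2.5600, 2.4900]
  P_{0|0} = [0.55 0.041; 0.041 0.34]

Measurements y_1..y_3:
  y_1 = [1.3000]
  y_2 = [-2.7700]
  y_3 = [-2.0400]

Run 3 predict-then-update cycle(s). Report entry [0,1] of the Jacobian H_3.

step 1: x^-=[3.7054, 2.4900]  P^-=[0.8697 0.1724; 0.1724 0.6000]  H_jac=[0.8300 0.5578]  S=[1.0554]  K=[0.7750; 0.4527]  nu=[-3.1643]  x^+=[1.2529, 1.0576]  P^+=[0.2357 -0.1979; -0.1979 0.3837]
step 2: x^-=[1.7394, 1.0576]  P^-=[0.3448 -0.0464; -0.0464 0.6437]  H_jac=[0.8545 0.5195]  S=[0.4944]  K=[0.5473; 0.5964]  nu=[-4.8057]  x^+=[-0.8908, -1.8085]  P^+=[0.1968 -0.2077; -0.2077 0.4679]
step 3: x^-=[-1.7227, -1.8085]  P^-=[0.3147 -0.0175; -0.0175 0.7279]  H_jac=[-0.6897 -0.7241]  S=[0.6239]  K=[-0.3276; -0.8255]  nu=[-4.5376]  x^+=[-0.2362, 1.9374]  P^+=[0.2477 -0.1862; -0.1862 0.3028]

H_jac[0,1] = -0.7241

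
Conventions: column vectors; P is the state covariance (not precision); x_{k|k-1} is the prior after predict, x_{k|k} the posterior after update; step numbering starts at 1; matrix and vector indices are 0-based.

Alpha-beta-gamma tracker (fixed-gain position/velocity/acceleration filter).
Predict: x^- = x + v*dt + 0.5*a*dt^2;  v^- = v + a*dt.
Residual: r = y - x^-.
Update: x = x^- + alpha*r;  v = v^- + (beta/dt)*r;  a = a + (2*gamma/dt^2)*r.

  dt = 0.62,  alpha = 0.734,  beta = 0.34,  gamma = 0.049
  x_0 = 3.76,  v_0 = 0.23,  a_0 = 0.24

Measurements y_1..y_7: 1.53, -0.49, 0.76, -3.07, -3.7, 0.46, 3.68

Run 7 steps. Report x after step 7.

step 1: x_pred=3.9487  r=-2.4187  x^+=2.1734  v^+=-0.9476  a^+=-0.3766
step 2: x_pred=1.5135  r=-2.0035  x^+=0.0429  v^+=-2.2798  a^+=-0.8874
step 3: x_pred=-1.5411  r=2.3011  x^+=0.1479  v^+=-1.5681  a^+=-0.3008
step 4: x_pred=-0.8821  r=-2.1879  x^+=-2.4880  v^+=-2.9544  a^+=-0.8585
step 5: x_pred=-4.4847  r=0.7847  x^+=-3.9087  v^+=-3.0563  a^+=-0.6585
step 6: x_pred=-5.9302  r=6.3902  x^+=-1.2398  v^+=0.0397  a^+=0.9707
step 7: x_pred=-1.0286  r=4.7086  x^+=2.4275  v^+=3.2237  a^+=2.1711

x_post = 2.4275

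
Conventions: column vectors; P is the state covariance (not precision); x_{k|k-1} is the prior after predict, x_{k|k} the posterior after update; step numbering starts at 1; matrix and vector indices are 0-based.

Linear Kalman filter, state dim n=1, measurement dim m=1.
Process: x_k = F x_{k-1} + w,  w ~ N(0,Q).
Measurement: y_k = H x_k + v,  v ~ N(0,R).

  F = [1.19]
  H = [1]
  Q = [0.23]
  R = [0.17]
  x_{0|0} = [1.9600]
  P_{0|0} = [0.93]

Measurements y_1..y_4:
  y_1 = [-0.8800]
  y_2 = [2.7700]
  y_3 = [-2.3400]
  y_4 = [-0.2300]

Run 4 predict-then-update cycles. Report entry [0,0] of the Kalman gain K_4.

step 1: x^-=[2.3324]  P^-=[1.5470]  S=[1.7170]  K=[0.9010]  nu=[-3.2124]  x^+=[-0.5619]  P^+=[0.1532]
step 2: x^-=[-0.6687]  P^-=[0.4469]  S=[0.6169]  K=[0.7244]  nu=[3.4387]  x^+=[1.8224]  P^+=[0.1232]
step 3: x^-=[2.1686]  P^-=[0.4044]  S=[0.5744]  K=[0.7040]  nu=[-4.5086]  x^+=[-1.0056]  P^+=[0.1197]
step 4: x^-=[-1.1967]  P^-=[0.3995]  S=[0.5695]  K=[0.7015]  nu=[0.9667]  x^+=[-0.5186]  P^+=[0.1193]

K[0,0] = 0.7015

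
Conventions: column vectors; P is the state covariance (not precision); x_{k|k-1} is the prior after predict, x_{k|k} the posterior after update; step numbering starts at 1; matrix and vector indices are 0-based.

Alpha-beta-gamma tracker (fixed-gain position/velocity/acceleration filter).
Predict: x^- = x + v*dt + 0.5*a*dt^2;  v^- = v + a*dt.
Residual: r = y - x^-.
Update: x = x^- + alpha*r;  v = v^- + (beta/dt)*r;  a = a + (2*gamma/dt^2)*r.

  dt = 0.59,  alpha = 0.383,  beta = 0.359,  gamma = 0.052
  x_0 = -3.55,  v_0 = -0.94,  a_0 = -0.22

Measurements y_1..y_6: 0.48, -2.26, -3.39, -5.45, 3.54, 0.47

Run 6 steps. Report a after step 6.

step 1: x_pred=-4.1429  r=4.6229  x^+=-2.3723  v^+=1.7431  a^+=1.1612
step 2: x_pred=-1.1418  r=-1.1182  x^+=-1.5701  v^+=1.7478  a^+=0.8271
step 3: x_pred=-0.3949  r=-2.9951  x^+=-1.5420  v^+=0.4133  a^+=-0.0678
step 4: x_pred=-1.3100  r=-4.1400  x^+=-2.8956  v^+=-2.1458  a^+=-1.3046
step 5: x_pred=-4.3887  r=7.9287  x^+=-1.3520  v^+=1.9089  a^+=1.0642
step 6: x_pred=-0.0405  r=0.5105  x^+=0.1550  v^+=2.8474  a^+=1.2167

a_post = 1.2167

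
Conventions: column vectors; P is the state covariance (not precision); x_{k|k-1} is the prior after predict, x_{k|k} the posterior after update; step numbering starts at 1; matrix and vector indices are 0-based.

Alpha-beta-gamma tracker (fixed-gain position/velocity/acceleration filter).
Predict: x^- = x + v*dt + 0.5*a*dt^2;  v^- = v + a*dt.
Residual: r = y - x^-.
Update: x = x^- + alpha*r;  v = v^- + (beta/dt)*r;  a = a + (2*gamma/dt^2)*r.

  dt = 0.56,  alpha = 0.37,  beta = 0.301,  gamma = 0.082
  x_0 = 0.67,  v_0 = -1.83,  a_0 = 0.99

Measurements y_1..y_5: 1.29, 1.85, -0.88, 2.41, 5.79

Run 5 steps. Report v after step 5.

v_post = 4.1214

step 1: x_pred=-0.1996  r=1.4896  x^+=0.3516  v^+=-0.4750  a^+=1.7690
step 2: x_pred=0.3630  r=1.4870  x^+=0.9132  v^+=1.3150  a^+=2.5466
step 3: x_pred=2.0489  r=-2.9289  x^+=0.9652  v^+=1.1668  a^+=1.0150
step 4: x_pred=1.7777  r=0.6323  x^+=2.0117  v^+=2.0750  a^+=1.3456
step 5: x_pred=3.3847  r=2.4053  x^+=4.2747  v^+=4.1214  a^+=2.6035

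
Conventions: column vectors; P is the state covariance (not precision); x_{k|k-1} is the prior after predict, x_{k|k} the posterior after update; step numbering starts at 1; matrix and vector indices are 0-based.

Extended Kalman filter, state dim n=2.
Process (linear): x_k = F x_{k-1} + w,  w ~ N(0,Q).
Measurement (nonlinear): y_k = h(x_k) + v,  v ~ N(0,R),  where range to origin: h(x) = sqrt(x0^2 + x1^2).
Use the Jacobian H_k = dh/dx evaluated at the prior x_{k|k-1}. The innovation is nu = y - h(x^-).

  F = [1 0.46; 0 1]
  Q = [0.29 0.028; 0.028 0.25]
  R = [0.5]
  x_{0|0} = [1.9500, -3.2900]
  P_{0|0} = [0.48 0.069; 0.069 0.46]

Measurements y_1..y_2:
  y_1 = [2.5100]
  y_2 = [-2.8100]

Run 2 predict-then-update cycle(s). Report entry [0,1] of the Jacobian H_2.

H_jac[0,1] = -0.9682

step 1: x^-=[0.4366, -3.2900]  P^-=[0.9308 0.3086; 0.3086 0.7100]  H_jac=[0.1316 -0.9913]  S=[1.1333]  K=[-0.1619; -0.5852]  nu=[-0.8088]  x^+=[0.5675, -2.8167]  P^+=[0.9011 0.2012; 0.2012 0.3219]
step 2: x^-=[-0.7281, -2.8167]  P^-=[1.4444 0.3773; 0.3773 0.5719]  H_jac=[-0.2503 -0.9682]  S=[1.3094]  K=[-0.5551; -0.4950]  nu=[-5.7193]  x^+=[2.4464, 0.0142]  P^+=[1.0410 0.0176; 0.0176 0.2511]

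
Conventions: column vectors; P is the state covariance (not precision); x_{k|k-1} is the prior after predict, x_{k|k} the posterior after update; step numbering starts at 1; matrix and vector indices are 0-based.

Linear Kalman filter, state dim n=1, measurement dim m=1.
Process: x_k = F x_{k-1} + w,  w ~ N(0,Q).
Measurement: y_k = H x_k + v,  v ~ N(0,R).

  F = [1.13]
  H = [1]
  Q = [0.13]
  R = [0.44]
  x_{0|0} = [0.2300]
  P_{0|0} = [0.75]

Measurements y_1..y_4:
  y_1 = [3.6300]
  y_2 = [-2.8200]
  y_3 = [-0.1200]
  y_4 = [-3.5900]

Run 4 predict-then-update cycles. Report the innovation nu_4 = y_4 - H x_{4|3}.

step 1: x^-=[0.2599]  P^-=[1.0877]  S=[1.5277]  K=[0.7120]  nu=[3.3701]  x^+=[2.6593]  P^+=[0.3133]
step 2: x^-=[3.0051]  P^-=[0.5300]  S=[0.9700]  K=[0.5464]  nu=[-5.8251]  x^+=[-0.1777]  P^+=[0.2404]
step 3: x^-=[-0.2009]  P^-=[0.4370]  S=[0.8770]  K=[0.4983]  nu=[0.0809]  x^+=[-0.1606]  P^+=[0.2192]
step 4: x^-=[-0.1814]  P^-=[0.4100]  S=[0.8500]  K=[0.4823]  nu=[-3.4086]  x^+=[-1.8255]  P^+=[0.2122]

innov = [-3.4086]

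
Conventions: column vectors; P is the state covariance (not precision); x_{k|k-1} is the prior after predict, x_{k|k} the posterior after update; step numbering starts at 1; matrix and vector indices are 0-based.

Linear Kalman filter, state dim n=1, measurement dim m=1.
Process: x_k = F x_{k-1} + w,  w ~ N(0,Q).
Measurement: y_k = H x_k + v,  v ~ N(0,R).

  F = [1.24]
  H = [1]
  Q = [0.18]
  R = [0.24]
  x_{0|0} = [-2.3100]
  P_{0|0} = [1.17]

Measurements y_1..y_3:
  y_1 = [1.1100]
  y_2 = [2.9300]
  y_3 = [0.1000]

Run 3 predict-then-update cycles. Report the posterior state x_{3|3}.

x_post = [1.0675]

step 1: x^-=[-2.8644]  P^-=[1.9790]  S=[2.2190]  K=[0.8918]  nu=[3.9744]  x^+=[0.6801]  P^+=[0.2140]
step 2: x^-=[0.8434]  P^-=[0.5091]  S=[0.7491]  K=[0.6796]  nu=[2.0866]  x^+=[2.2615]  P^+=[0.1631]
step 3: x^-=[2.8042]  P^-=[0.4308]  S=[0.6708]  K=[0.6422]  nu=[-2.7042]  x^+=[1.0675]  P^+=[0.1541]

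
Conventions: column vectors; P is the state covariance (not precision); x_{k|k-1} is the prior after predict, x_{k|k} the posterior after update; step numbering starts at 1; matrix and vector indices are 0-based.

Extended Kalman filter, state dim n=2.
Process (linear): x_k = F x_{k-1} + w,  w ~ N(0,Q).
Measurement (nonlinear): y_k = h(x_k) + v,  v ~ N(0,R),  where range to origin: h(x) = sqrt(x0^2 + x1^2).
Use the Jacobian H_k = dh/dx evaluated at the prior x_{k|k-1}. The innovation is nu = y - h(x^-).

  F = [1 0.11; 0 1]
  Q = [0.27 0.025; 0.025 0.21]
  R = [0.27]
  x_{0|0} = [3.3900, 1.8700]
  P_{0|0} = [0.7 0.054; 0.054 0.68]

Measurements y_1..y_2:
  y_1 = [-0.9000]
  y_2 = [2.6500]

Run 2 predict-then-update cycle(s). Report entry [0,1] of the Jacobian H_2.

step 1: x^-=[3.5957, 1.8700]  P^-=[0.9901 0.1538; 0.1538 0.8900]  H_jac=[0.8872 0.4614]  S=[1.3647]  K=[0.6957; 0.4009]  nu=[-4.9529]  x^+=[0.1502, -0.1156]  P^+=[0.3297 -0.2268; -0.2268 0.6707]
step 2: x^-=[0.1374, -0.1156]  P^-=[0.5579 -0.1280; -0.1280 0.8807]  H_jac=[0.7654 -0.6435]  S=[1.0877]  K=[0.4683; -0.6111]  nu=[2.4704]  x^+=[1.2945, -1.6253]  P^+=[0.3193 0.1833; 0.1833 0.4744]

H_jac[0,1] = -0.6435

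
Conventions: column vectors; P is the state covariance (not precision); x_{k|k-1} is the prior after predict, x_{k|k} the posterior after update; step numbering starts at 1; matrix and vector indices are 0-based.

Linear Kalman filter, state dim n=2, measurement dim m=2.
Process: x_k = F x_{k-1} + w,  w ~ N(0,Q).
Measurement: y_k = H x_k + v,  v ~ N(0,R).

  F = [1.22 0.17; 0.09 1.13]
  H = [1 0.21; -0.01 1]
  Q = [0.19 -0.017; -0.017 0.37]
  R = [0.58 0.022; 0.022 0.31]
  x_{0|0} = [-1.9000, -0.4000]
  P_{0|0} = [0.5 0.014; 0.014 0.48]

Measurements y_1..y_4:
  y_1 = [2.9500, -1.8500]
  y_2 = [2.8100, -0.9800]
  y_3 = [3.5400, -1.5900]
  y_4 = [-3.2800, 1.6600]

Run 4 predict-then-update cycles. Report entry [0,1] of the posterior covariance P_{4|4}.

P_post[0,1] = -0.0057

step 1: x^-=[-2.3860, -0.6230]  P^-=[0.9539 0.1496; 0.1496 0.9898]  S=[1.6404 0.3696; 0.3696 1.2969]  K=[0.6159 -0.0675; 0.0494 0.7480]  nu=[5.4668, -1.2509]  x^+=[1.0653, -1.2886]  P^+=[0.3565 -0.0038; -0.0038 0.2329]
step 2: x^-=[1.0806, -1.3603]  P^-=[0.7258 0.0616; 0.0616 0.6695]  S=[1.3612 0.2168; 0.2168 0.9784]  K=[0.5534 -0.0671; 0.0411 0.6746]  nu=[2.0151, 0.3911]  x^+=[2.1695, -1.0137]  P^+=[0.3206 -0.0054; -0.0054 0.2100]
step 3: x^-=[2.4744, -0.9502]  P^-=[0.6710 0.0510; 0.0510 0.6396]  S=[1.3007 0.2005; 0.2005 0.9487]  K=[0.5344 -0.0663; 0.0399 0.6653]  nu=[1.2651, -0.6151]  x^+=[3.1912, -1.3089]  P^+=[0.3097 -0.0057; -0.0057 0.2070]
step 4: x^-=[3.6708, -1.1918]  P^-=[0.6545 0.0488; 0.0488 0.6357]  S=[1.2831 0.1977; 0.1977 0.9448]  K=[0.5283 -0.0658; 0.0398 0.6640]  nu=[-6.7005, 2.8885]  x^+=[-0.0587, 0.4595]  P^+=[0.3061 -0.0057; -0.0057 0.2067]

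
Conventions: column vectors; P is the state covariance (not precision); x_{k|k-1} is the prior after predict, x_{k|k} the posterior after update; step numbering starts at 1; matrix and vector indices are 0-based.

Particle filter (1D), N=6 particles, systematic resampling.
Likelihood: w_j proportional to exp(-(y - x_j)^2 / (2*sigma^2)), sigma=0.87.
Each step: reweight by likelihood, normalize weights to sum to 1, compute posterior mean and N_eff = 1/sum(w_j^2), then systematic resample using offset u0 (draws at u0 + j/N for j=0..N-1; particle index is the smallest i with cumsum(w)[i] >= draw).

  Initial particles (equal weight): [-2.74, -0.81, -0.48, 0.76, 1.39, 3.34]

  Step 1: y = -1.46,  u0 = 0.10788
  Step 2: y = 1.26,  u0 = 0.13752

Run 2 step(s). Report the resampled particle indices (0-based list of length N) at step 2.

resampled_idx = [2, 3, 4, 4, 5, 5]

step 1: w=[0.2030, 0.4533, 0.3177, 0.0231, 0.0028, 0.0000]  mean=-1.0546  Neff=2.8717  idx=[0, 1, 1, 1, 2, 2]
step 2: w=[0.0001, 0.1318, 0.1318, 0.1318, 0.3023, 0.3023]  mean=-0.6106  Neff=4.2573  idx=[2, 3, 4, 4, 5, 5]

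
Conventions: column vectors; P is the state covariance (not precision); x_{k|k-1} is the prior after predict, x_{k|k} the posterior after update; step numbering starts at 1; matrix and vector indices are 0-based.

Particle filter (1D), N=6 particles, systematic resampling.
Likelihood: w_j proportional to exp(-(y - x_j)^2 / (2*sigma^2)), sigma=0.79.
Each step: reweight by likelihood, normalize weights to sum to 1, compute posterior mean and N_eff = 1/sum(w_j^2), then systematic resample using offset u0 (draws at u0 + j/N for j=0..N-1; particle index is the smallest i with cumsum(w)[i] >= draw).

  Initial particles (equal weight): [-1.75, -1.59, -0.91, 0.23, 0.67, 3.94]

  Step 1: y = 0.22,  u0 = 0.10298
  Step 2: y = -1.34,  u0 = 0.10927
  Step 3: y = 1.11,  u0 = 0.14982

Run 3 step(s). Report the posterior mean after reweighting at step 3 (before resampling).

step 1: w=[0.0192, 0.0311, 0.1545, 0.4297, 0.3654, 0.0000]  mean=0.1200  Neff=2.9119  idx=[2, 3, 3, 3, 4, 4]
step 2: w=[0.6353, 0.1023, 0.1023, 0.1023, 0.0289, 0.0289]  mean=-0.4688  Neff=2.2900  idx=[0, 0, 0, 0, 2, 4]
step 3: w=[0.0246, 0.0246, 0.0246, 0.0246, 0.3478, 0.5538]  mean=0.3615  Neff=2.3252  idx=[4, 4, 5, 5, 5, 5]

post_mean = 0.3615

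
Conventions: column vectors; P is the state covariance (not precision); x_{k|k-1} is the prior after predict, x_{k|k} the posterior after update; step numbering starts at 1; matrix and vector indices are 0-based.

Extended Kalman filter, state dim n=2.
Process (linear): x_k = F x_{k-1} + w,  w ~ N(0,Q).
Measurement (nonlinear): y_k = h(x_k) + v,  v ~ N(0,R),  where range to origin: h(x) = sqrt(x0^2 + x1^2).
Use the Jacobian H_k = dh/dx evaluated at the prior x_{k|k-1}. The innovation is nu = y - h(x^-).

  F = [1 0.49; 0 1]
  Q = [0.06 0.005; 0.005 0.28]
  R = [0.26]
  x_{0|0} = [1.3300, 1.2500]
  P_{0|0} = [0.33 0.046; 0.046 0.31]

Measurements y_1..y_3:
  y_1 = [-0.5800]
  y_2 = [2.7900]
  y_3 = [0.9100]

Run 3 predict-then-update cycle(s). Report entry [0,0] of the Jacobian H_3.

step 1: x^-=[1.9425, 1.2500]  P^-=[0.5095 0.2029; 0.2029 0.5900]  H_jac=[0.8409 0.5411]  S=[0.9777]  K=[0.5505; 0.5010]  nu=[-2.8899]  x^+=[0.3516, -0.1980]  P^+=[0.2132 -0.0668; -0.0668 0.3445]
step 2: x^-=[0.2545, -0.1980]  P^-=[0.2905 0.1070; 0.1070 0.6245]  H_jac=[0.7893 -0.6140]  S=[0.5727]  K=[0.2856; -0.5221]  nu=[2.4675]  x^+=[0.9592, -1.4863]  P^+=[0.2437 0.1924; 0.1924 0.4684]
step 3: x^-=[0.2309, -1.4863]  P^-=[0.6048 0.4269; 0.4269 0.7484]  H_jac=[0.1535 -0.9881]  S=[0.8755]  K=[-0.3758; -0.7699]  nu=[-0.5941]  x^+=[0.4542, -1.0289]  P^+=[0.4811 0.1736; 0.1736 0.2295]

H_jac[0,0] = 0.1535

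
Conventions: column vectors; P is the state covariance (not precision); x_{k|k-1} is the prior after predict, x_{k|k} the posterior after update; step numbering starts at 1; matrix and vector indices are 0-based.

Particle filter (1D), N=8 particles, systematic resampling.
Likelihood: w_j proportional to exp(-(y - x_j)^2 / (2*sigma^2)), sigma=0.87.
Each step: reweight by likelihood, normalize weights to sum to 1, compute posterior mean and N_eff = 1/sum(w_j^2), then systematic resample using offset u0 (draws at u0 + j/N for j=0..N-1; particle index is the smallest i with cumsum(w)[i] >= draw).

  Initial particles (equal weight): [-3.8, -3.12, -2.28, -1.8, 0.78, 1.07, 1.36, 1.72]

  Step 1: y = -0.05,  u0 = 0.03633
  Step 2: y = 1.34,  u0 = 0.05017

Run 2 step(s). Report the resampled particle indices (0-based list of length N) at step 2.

resampled_idx = [1, 2, 3, 4, 5, 5, 6, 7]

step 1: w=[0.0001, 0.0012, 0.0229, 0.0807, 0.3873, 0.2666, 0.1642, 0.0771]  mean=0.7418  Neff=3.8313  idx=[3, 4, 4, 4, 5, 5, 6, 6]
step 2: w=[0.0002, 0.1281, 0.1281, 0.1281, 0.1502, 0.1502, 0.1575, 0.1575]  mean=1.0493  Neff=6.9453  idx=[1, 2, 3, 4, 5, 5, 6, 7]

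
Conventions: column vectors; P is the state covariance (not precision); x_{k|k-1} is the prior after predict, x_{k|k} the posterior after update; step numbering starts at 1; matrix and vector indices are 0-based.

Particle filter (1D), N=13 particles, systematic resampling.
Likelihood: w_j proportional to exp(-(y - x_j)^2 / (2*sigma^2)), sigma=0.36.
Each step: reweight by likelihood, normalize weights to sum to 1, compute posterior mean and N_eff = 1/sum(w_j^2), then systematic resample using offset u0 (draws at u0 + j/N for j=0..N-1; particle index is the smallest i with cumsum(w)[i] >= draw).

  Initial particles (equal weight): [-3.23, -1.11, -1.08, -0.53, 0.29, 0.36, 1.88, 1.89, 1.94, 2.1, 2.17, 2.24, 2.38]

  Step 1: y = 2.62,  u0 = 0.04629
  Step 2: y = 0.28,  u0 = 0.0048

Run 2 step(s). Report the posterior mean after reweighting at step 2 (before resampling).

post_mean = 1.9246

step 1: w=[0.0000, 0.0000, 0.0000, 0.0000, 0.0000, 0.0000, 0.0465, 0.0492, 0.0646, 0.1355, 0.1760, 0.2203, 0.3079]  mean=2.1985  Neff=4.9645  idx=[6, 8, 9, 9, 10, 10, 11, 11, 11, 12, 12, 12, 12]
step 2: w=[0.6080, 0.2859, 0.0334, 0.0334, 0.0122, 0.0122, 0.0043, 0.0043, 0.0043, 0.0005, 0.0005, 0.0005, 0.0005]  mean=1.9246  Neff=2.2029  idx=[0, 0, 0, 0, 0, 0, 0, 0, 1, 1, 1, 1, 3]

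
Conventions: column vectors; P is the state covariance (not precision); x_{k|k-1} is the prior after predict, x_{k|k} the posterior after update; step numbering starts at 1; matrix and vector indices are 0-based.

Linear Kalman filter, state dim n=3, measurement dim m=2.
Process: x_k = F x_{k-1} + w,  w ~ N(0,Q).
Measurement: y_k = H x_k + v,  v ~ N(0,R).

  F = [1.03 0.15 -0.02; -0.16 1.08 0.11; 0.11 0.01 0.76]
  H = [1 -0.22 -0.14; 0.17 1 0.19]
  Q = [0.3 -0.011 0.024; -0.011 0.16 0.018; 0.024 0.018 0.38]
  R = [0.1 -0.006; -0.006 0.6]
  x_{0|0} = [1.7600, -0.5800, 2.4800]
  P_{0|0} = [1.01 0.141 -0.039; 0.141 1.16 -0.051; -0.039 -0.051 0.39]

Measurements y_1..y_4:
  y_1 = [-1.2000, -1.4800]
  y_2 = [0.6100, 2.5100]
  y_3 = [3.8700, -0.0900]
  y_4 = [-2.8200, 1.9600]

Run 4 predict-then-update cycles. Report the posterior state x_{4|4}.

step 1: x^-=[1.6762, -0.6352, 2.0726]  P^-=[1.4432 0.1588 0.1018; 0.1588 1.4841 0.0242; 0.1018 0.0242 0.6106]  S=[1.5302 0.0620; 0.0620 2.2177]  K=[0.9043 0.1657; -0.1397 0.6874; 0.0043 0.0709]  nu=[-2.7258, -1.5235]  x^+=[-1.0413, -1.3018, 1.9528]  P^+=[0.1124 0.0624 0.0658; 0.0624 0.4183 -0.0825; 0.0658 -0.0825 0.5994]
step 2: x^-=[-1.3068, -1.0245, 1.3566]  P^-=[0.4459 0.1129 0.0719; 0.1129 0.6146 0.0029; 0.0719 0.0029 0.7375]  S=[0.5205 0.0351; 0.0351 1.2983]  K=[0.7806 0.1348; -0.0767 0.4907; -0.0697 0.1215]  nu=[1.8814, 3.4989]  x^+=[0.6334, 0.5481, 1.6505]  P^+=[0.0978 0.0451 0.0759; 0.0451 0.3016 -0.0757; 0.0759 -0.0757 0.7164]
step 3: x^-=[0.7016, 0.6722, 1.3295]  P^-=[0.4221 0.0785 0.0765; 0.0785 0.4867 0.0142; 0.0765 0.0142 0.8066]  S=[0.5064 0.0230; 0.0230 1.1650]  K=[0.7726 0.1262; -0.0799 0.4331; -0.0852 0.1566]  nu=[3.5024, -1.1340]  x^+=[3.2644, -0.0989, 0.8537]  P^+=[0.0968 0.0386 0.0843; 0.0386 0.2665 -0.0671; 0.0843 -0.0671 0.7750]
step 4: x^-=[3.3304, -0.5352, 1.0069]  P^-=[0.4179 0.0667 0.0828; 0.0667 0.4504 0.0241; 0.0828 0.0241 0.8420]  S=[0.5051 0.0172; 0.0172 1.1301]  K=[0.7710 0.1241; -0.0848 0.4140; -0.0860 0.1766]  nu=[-6.1272, 1.7378]  x^+=[-1.1783, 0.7038, 1.8408]  P^+=[0.0969 0.0364 0.0893; 0.0364 0.2544 -0.0614; 0.0893 -0.0614 0.8035]

x_post = [-1.1783, 0.7038, 1.8408]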